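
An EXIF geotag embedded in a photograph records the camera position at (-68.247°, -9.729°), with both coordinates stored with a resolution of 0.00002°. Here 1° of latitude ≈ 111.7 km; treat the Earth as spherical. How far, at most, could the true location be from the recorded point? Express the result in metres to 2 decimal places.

1.19 metres

With a 0.00002° grid the true value lies within half a step, ±0.00002°/2 = ±1e-05°, of the stored one.
N–S: 1e-05° × 111700 m/° = 1.117 m.
E–W at 68.247°: 1e-05° × 111700 × cos 68.247° = 1e-05 × 111700 × 0.3706 ≈ 0.413967 m.
The two errors are perpendicular, so the maximum displacement is √(1.117² + 0.413967²) ≈ 1.19124 m.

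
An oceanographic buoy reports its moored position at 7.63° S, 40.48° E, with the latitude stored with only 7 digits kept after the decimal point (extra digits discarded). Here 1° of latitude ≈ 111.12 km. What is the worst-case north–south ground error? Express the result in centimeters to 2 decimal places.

1.11 centimeters

Truncating at 7 decimal places can drop up to a full unit in the last place, so the latitude may be off by as much as 1e-07°.
North–south distance: 1e-07° × 111120 m/° = 0.011112 m.
That is 0.011112 m = 1.1112 cm.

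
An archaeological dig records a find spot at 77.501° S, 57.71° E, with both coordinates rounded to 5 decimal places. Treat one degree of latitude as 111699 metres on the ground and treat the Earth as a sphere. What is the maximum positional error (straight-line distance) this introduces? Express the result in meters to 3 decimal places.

0.571 meters

Rounding to 5 decimal places leaves each coordinate within ±5e-06° of the true value.
Latitude error → 5e-06 × 111699 = 0.558495 m along the meridian.
East–west component at 77.501°: 5e-06° × 111699 × cos 77.501° ≈ 5e-06 × 24174.2 ≈ 0.120871 m.
The two errors are perpendicular, so the maximum displacement is √(0.558495² + 0.120871²) ≈ 0.571425 m.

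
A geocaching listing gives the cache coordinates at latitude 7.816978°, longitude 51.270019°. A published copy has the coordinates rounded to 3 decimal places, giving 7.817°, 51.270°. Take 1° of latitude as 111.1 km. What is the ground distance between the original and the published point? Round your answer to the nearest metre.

The latitude changed by -0.000022° and the longitude by +0.000019°.
N–S: -0.000022° × 111100 m/° = -2.4442 m.
East–west at this latitude: 0.000019° × 111100 × cos 7.817° ≈ 0.000019 × 110068 = 2.09128 m.
Distance: √(2.4442² + 2.09128²) ≈ 3.21677 m.

3 metres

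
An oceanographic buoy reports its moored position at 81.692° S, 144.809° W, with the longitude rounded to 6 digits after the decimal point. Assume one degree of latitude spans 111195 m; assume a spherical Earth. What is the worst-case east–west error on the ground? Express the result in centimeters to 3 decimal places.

0.803 centimeters

Rounding to 6 decimal places leaves the longitude within ±5e-07° of the true value.
One degree of longitude at 81.692° is 111195 × cos 81.692° ≈ 111195 × 0.1445 = 16067.1 m.
So at most 5e-07° × 16067.1 ≈ 0.00803353 m east–west.
That is 0.00803353 m = 0.80335 cm.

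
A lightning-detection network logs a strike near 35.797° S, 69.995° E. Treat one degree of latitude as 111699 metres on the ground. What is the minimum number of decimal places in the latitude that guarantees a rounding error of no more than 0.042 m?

7

One degree of latitude covers 111699 m.
Rounding to N decimal places gives at most 0.5 × 10⁻ᴺ degrees of error, i.e. 0.5 × 10⁻ᴺ × 111699 m.
Setting 55849.5 × 10⁻ᴺ ≤ 0.042 gives 10ᴺ ≥ 1.33e+06, i.e. N ≥ 6.12.
At 6 places the error can reach 0.0558 m, but 7 places keeps it to 0.00558 m.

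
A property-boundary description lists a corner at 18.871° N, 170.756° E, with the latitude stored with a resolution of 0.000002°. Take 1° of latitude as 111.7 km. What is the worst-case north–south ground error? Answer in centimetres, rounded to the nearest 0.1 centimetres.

11.2 centimetres

With a 0.000002° grid the true value lies within half a step, ±0.000002°/2 = ±1e-06°, of the stored one.
So the N–S error is at most 1e-06 × 111700 = 0.1117 m.
That is 0.1117 m = 11.17 cm.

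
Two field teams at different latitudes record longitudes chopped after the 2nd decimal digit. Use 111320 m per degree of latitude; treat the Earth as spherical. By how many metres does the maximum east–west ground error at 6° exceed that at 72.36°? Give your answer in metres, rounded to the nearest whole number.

770 metres

Truncating at 2 decimal places can drop up to a full unit in the last place, so the longitude may be off by as much as 0.01°.
At 6°: 0.01° × 111320 × cos 6° = 0.01 × 111320 × 0.9945 ≈ 1107.1 m.
Error at 72.36° = 0.01° × 111320 × cos 72.36° ≈ 1113.2 × 0.3030 = 337.34 m.
Difference: 1107.1 − 337.34 = 769.76 m.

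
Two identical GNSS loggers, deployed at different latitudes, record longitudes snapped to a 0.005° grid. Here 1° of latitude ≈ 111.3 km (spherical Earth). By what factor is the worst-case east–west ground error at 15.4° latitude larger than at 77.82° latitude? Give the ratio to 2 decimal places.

With a 0.005° grid the true value lies within half a step, ±0.005°/2 = ±0.0025°, of the stored one.
At 15.4°: 0.0025° × 111300 × cos 15.4° = 0.0025 × 111300 × 0.9641 ≈ 268.26 m.
Error at 77.82° = 0.0025° × 111300 × cos 77.82° ≈ 278.25 × 0.2110 = 58.706 m.
The ratio reduces to cos 15.4° / cos 77.82° = 0.9641/0.2110 ≈ 4.5695.

4.57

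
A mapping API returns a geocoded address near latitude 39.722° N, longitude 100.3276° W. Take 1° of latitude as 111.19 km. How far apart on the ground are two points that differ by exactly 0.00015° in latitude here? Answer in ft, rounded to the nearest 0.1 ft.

54.7 ft

0.00015° × 111190 m/° = 16.6785 m.
Converting: 16.6785 m × 3.2808 ft/m ≈ 54.719 ft.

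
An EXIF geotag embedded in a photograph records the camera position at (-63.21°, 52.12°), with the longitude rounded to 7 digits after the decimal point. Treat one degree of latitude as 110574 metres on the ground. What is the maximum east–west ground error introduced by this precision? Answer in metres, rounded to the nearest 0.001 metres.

0.002 metres

Rounding to 7 decimal places leaves the longitude within ±5e-08° of the true value.
One degree of longitude at 63.21° is 110574 × cos 63.21° ≈ 110574 × 0.4507 = 49838.1 m.
East–west error: 5e-08° × 49838.1 m/° ≈ 0.00249191 m.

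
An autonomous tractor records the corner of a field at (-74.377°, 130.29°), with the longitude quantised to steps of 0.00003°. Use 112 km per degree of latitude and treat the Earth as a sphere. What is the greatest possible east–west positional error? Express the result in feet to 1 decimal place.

With a 0.00003° grid the true value lies within half a step, ±0.00003°/2 = ±1.5e-05°, of the stored one.
One degree of longitude at 74.377° is 112000 × cos 74.377° ≈ 112000 × 0.2693 = 30162.3 m.
East–west error: 1.5e-05° × 30162.3 m/° ≈ 0.452435 m.
In feet: 0.452435 m ÷ 0.3048 ≈ 1.4844 ft.

1.5 feet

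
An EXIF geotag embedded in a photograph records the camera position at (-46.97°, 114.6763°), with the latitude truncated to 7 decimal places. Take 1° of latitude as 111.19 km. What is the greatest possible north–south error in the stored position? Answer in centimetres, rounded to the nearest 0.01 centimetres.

1.11 centimetres

Truncating at 7 decimal places can drop up to a full unit in the last place, so the latitude may be off by as much as 1e-07°.
North–south distance: 1e-07° × 111190 m/° = 0.011119 m.
That is 0.011119 m = 1.1119 cm.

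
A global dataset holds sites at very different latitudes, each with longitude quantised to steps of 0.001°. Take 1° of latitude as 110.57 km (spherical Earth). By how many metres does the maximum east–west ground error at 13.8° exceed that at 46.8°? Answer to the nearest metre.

16 metres

With a 0.001° grid the true value lies within half a step, ±0.001°/2 = ±0.0005°, of the stored one.
At 13.8°: 0.0005° × 110570 × cos 13.8° = 0.0005 × 110570 × 0.9711 ≈ 53.689 m.
At 46.8°: 0.0005° × 110570 × cos 46.8° = 0.0005 × 110570 × 0.6845 ≈ 37.845 m.
So the lower-latitude error exceeds the higher by 53.689 − 37.845 = 15.844 m.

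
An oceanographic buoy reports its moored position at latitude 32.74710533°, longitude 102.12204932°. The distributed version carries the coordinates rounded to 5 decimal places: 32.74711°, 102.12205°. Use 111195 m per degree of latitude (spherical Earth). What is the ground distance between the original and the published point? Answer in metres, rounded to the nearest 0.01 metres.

Δlat = 32.74710533 − 32.74711 = -0.00000467°; Δlon = 102.12204932 − 102.12205 = -0.00000068°.
North–south shift: -0.00000467 × 111195 = -0.519281 m.
E–W at 32.7471°: -0.00000068° × 111195 × cos 32.7471° = -0.00000068 × 111195 × 0.8411 ≈ -0.0635952 m.
Hypotenuse of the two orthogonal shifts: √(0.519281² + 0.0635952²) = 0.52316 m.

0.52 metres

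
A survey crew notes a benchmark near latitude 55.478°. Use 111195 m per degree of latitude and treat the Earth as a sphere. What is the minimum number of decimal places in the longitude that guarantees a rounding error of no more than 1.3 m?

At 55.478° one degree of longitude covers 111195 × cos 55.478° ≈ 111195 × 0.5667 ≈ 63016.7 m.
With N decimal places the half-ulp bound is 0.5·10⁻ᴺ°, or 0.5·10⁻ᴺ × 63016.7 m on the ground.
Setting 31508.4 × 10⁻ᴺ ≤ 1.3 gives 10ᴺ ≥ 2.424e+04, i.e. N ≥ 4.38.
N = 4 would give 3.15 m (too coarse); N = 5 gives 0.315 m ≤ 1.3 m.

5 decimal places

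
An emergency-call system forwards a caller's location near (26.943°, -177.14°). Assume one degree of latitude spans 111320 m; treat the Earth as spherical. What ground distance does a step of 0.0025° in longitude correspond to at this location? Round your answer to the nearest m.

0.0025° of longitude at 26.943° is 0.0025 × 111320 × cos 26.943° ≈ 0.0025 × 99237.1 = 248.093 m.

248 m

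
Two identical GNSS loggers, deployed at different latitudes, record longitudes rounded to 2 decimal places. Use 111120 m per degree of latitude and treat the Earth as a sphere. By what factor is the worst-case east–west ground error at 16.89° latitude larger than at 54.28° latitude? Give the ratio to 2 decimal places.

1.64

Rounding to 2 decimal places leaves the longitude within ±0.005° of the true value.
Error at 16.89° = 0.005° × 111120 × cos 16.89° ≈ 555.6 × 0.9569 = 531.63 m.
Error at 54.28° = 0.005° × 111120 × cos 54.28° ≈ 555.6 × 0.5838 = 324.37 m.
The ratio reduces to cos 16.89° / cos 54.28° = 0.9569/0.5838 ≈ 1.6390.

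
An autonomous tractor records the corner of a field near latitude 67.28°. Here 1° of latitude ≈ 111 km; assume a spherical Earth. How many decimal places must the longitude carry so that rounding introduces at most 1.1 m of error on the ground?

5 decimal places

At 67.28° one degree of longitude covers 111000 × cos 67.28° ≈ 111000 × 0.3862 ≈ 42871.3 m.
With N decimal places the half-ulp bound is 0.5·10⁻ᴺ°, or 0.5·10⁻ᴺ × 42871.3 m on the ground.
Setting 21435.7 × 10⁻ᴺ ≤ 1.1 gives 10ᴺ ≥ 1.949e+04, i.e. N ≥ 4.29.
So 5 decimal places suffice (0.214 m); 4 would allow up to 2.14 m.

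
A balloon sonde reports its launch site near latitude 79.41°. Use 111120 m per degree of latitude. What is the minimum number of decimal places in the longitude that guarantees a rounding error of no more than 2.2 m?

4

At 79.41° one degree of longitude covers 111120 × cos 79.41° ≈ 111120 × 0.1838 ≈ 20421.6 m.
N decimal places → at most half a unit in the last place, 0.5 × 10⁻ᴺ° = 20421.6/2 × 10⁻ᴺ m.
Need 0.5 × 20421.6 × 10⁻ᴺ ≤ 2.2 → 10⁻ᴺ ≤ 2.155e-04, so N ≥ 3.67.
N = 3 would give 10.2 m (too coarse); N = 4 gives 1.02 m ≤ 2.2 m.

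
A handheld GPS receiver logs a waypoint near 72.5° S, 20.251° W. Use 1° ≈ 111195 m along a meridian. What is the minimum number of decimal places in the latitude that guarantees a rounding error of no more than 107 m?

One degree of latitude covers 111195 m.
With N decimal places the half-ulp bound is 0.5·10⁻ᴺ°, or 0.5·10⁻ᴺ × 111195 m on the ground.
Need 0.5 × 111195 × 10⁻ᴺ ≤ 107 → 10⁻ᴺ ≤ 1.925e-03, so N ≥ 2.72.
At 2 places the error can reach 556 m, but 3 places keeps it to 55.6 m.

3 decimal places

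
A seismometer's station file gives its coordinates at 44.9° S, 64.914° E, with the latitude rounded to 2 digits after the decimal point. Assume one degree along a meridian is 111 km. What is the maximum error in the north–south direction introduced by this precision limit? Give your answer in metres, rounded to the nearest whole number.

555 metres

Rounding to 2 decimal places leaves the latitude within ±0.005° of the true value.
North–south distance: 0.005° × 111000 m/° = 555 m.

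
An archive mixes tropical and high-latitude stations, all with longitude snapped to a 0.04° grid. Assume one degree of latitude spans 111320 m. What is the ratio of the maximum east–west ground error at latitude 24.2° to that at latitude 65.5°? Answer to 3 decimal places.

With a 0.04° grid the true value lies within half a step, ±0.04°/2 = ±0.02°, of the stored one.
Error at 24.2° = 0.02° × 111320 × cos 24.2° ≈ 2226.4 × 0.9121 = 2030.7 m.
At 65.5°: 0.02° × 111320 × cos 65.5° = 0.02 × 111320 × 0.4147 ≈ 923.27 m.
Ratio: 2030.7 / 923.27 = cos 24.2° / cos 65.5° ≈ 2.1995.

2.200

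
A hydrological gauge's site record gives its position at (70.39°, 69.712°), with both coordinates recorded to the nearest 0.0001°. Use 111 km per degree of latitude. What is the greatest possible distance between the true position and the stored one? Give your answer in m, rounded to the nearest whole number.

6 m

Rounding to 4 decimal places leaves each coordinate within ±5e-05° of the true value.
N–S: 5e-05° × 111000 m/° = 5.55 m.
East–west component at 70.39°: 5e-05° × 111000 × cos 70.39° ≈ 5e-05 × 37253.4 ≈ 1.86267 m.
Worst case both components are at the extreme and orthogonal: √(5.55² + 1.86267²) ≈ 5.85423 m.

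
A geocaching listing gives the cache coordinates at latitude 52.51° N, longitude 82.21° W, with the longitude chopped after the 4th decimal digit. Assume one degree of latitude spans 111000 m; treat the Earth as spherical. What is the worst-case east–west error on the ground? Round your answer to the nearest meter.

7 meters

Truncating at 4 decimal places can drop up to a full unit in the last place, so the longitude may be off by as much as 0.0001°.
One degree of longitude at 52.51° is 111000 × cos 52.51° ≈ 111000 × 0.6086 = 67557.1 m.
So at most 0.0001° × 67557.1 ≈ 6.75571 m east–west.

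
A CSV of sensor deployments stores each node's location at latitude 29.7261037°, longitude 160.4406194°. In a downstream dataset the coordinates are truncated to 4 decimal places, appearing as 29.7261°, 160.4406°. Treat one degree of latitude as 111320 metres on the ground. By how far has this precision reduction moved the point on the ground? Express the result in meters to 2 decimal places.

The latitude changed by +0.0000037° and the longitude by +0.0000194°.
North–south shift: 0.0000037 × 111320 = 0.411884 m.
E–W at 29.7261°: 0.0000194° × 111320 × cos 29.7261° = 0.0000194 × 111320 × 0.8684 ≈ 1.87542 m.
Distance: √(0.411884² + 1.87542²) ≈ 1.92011 m.

1.92 meters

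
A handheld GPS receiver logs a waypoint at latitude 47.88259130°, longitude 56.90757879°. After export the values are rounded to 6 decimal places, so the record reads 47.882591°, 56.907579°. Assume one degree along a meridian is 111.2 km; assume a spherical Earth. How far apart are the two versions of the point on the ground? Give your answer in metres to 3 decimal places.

0.037 metres

Δlat = 47.88259130 − 47.882591 = +0.00000030°; Δlon = 56.90757879 − 56.907579 = -0.00000021°.
N–S: 0.00000030° × 111200 m/° = 0.03336 m.
E–W at 47.8826°: -0.00000021° × 111200 × cos 47.8826° = -0.00000021 × 111200 × 0.6707 ≈ -0.0156611 m.
Hypotenuse of the two orthogonal shifts: √(0.03336² + 0.0156611²) = 0.0368532 m.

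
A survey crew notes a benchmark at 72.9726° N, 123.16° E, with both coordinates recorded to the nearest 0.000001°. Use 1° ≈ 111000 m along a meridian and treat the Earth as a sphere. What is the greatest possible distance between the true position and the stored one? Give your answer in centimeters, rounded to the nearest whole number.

Rounding to 6 decimal places leaves each coordinate within ±5e-07° of the true value.
Latitude error → 5e-07 × 111000 = 0.0555 m along the meridian.
Longitude error → 5e-07 × 111000 × cos 72.9726° = 5e-07 × 111000 × 0.2928 ≈ 0.016252 m.
The two errors are perpendicular, so the maximum displacement is √(0.0555² + 0.016252²) ≈ 0.0578306 m.
That is 0.0578306 m = 5.7831 cm.

6 centimeters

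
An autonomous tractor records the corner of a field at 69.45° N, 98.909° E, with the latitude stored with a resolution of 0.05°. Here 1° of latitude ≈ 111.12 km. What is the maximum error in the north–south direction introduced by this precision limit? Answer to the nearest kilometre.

3 kilometres

With a 0.05° grid the true value lies within half a step, ±0.05°/2 = ±0.025°, of the stored one.
North–south distance: 0.025° × 111120 m/° = 2778 m.
That is 2778 m = 2.778 km.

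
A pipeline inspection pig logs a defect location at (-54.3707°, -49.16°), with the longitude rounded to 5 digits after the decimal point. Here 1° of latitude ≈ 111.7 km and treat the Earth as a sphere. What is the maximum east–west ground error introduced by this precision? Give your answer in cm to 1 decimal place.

Rounding to 5 decimal places leaves the longitude within ±5e-06° of the true value.
Parallels shrink by cos φ, so at 54.3707° a degree of longitude is 111700 × 0.5825 ≈ 65069.6 m.
East–west error: 5e-06° × 65069.6 m/° ≈ 0.325348 m.
That is 0.325348 m = 32.535 cm.

32.5 cm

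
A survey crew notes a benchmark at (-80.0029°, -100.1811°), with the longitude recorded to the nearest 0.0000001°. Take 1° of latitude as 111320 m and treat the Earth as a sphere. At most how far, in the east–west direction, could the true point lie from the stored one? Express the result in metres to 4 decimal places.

Rounding to 7 decimal places leaves the longitude within ±5e-08° of the true value.
At latitude 80.0029° a degree of longitude spans 111320 m × cos 80.0029° = 111320 × 0.1736 ≈ 19325 m.
So at most 5e-08° × 19325 ≈ 0.000966248 m east–west.

0.0010 metres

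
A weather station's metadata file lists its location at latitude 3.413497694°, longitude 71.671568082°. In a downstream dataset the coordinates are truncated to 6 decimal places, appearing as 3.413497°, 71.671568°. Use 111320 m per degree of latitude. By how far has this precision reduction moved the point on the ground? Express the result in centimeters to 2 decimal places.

The latitude changed by +0.000000694° and the longitude by +0.000000082°.
North–south shift: 0.000000694 × 111320 = 0.0772561 m.
East–west at this latitude: 0.000000082° × 111320 × cos 3.4135° ≈ 0.000000082 × 111122 = 0.00911204 m.
Combined displacement = (0.0772561² + 0.00911204²)^½ ≈ 0.0777916 m.
That is 0.0777916 m = 7.7792 cm.

7.78 centimeters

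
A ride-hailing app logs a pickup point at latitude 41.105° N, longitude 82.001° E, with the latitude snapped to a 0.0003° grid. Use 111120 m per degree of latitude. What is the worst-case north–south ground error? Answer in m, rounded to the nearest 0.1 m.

16.7 m

With a 0.0003° grid the true value lies within half a step, ±0.0003°/2 = ±0.00015°, of the stored one.
North–south distance: 0.00015° × 111120 m/° = 16.668 m.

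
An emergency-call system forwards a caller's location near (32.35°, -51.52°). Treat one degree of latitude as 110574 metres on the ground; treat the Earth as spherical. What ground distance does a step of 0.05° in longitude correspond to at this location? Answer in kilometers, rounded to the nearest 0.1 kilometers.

At 32.35° a degree of longitude is 110574 × cos 32.35° ≈ 93412.4 m, so 0.05° corresponds to 4670.62 m.
That is 4670.62 m = 4.6706 km.

4.7 kilometers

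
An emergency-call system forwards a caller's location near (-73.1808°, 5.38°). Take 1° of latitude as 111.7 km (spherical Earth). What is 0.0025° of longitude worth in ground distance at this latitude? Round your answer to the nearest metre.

81 metres

At 73.1808° a degree of longitude is 111700 × cos 73.1808° ≈ 32320.7 m, so 0.0025° corresponds to 80.8017 m.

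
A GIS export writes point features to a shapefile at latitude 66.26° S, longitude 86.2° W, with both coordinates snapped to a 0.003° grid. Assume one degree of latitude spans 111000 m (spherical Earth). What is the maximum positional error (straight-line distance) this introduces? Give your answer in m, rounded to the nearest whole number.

179 m

With a 0.003° grid the true value lies within half a step, ±0.003°/2 = ±0.0015°, of the stored one.
N–S: 0.0015° × 111000 m/° = 166.5 m.
Longitude error → 0.0015 × 111000 × cos 66.26° = 0.0015 × 111000 × 0.4026 ≈ 67.0307 m.
The two errors are perpendicular, so the maximum displacement is √(166.5² + 67.0307²) ≈ 179.486 m.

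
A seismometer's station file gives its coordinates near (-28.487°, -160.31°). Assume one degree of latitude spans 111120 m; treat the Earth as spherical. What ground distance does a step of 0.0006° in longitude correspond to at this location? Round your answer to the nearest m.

0.0006° of longitude at 28.487° is 0.0006 × 111120 × cos 28.487° ≈ 0.0006 × 97666.2 = 58.5997 m.

59 m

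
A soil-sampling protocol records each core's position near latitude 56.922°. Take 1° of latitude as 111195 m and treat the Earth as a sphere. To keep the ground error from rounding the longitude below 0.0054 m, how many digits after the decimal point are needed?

7 decimal places

At 56.922° one degree of longitude covers 111195 × cos 56.922° ≈ 111195 × 0.5458 ≈ 60688 m.
Rounding to N decimal places gives at most 0.5 × 10⁻ᴺ degrees of error, i.e. 0.5 × 10⁻ᴺ × 60688 m.
Need 0.5 × 60688 × 10⁻ᴺ ≤ 0.0054 → 10⁻ᴺ ≤ 1.780e-07, so N ≥ 6.75.
So 7 decimal places suffice (0.00303 m); 6 would allow up to 0.0303 m.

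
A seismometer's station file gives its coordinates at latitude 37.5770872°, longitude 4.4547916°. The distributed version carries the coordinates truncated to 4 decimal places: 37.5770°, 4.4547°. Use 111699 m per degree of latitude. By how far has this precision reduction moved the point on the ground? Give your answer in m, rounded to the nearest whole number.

Δlat = 37.5770872 − 37.5770 = +0.0000872°; Δlon = 4.4547916 − 4.4547 = +0.0000916°.
North–south shift: 0.0000872 × 111699 = 9.74015 m.
East–west at this latitude: 0.0000916° × 111699 × cos 37.577° ≈ 0.0000916 × 88525.3 = 8.10892 m.
Distance: √(9.74015² + 8.10892²) ≈ 12.6738 m.

13 m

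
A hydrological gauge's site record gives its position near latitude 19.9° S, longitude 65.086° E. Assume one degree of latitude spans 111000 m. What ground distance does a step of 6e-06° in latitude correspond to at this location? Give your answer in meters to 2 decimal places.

0.67 meters

Along a meridian 6e-06° is 6e-06 × 111000 = 0.666 m.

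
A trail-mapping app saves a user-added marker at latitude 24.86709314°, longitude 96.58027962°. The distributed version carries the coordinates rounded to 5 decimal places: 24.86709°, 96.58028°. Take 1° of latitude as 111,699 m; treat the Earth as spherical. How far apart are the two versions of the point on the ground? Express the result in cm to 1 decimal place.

35.3 cm

Δlat = 24.86709314 − 24.86709 = +0.00000314°; Δlon = 96.58027962 − 96.58028 = -0.00000038°.
North–south shift: 0.00000314 × 111699 = 0.350735 m.
East–west at this latitude: -0.00000038° × 111699 × cos 24.8671° ≈ -0.00000038 × 101343 = -0.0385103 m.
Hypotenuse of the two orthogonal shifts: √(0.350735² + 0.0385103²) = 0.352843 m.
That is 0.352843 m = 35.284 cm.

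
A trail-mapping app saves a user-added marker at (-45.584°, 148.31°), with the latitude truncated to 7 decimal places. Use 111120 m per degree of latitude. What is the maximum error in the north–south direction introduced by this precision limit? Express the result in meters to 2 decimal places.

0.01 meters

Truncating at 7 decimal places can drop up to a full unit in the last place, so the latitude may be off by as much as 1e-07°.
Along the meridian that is 1e-07° × 111120 m/° = 0.011112 m.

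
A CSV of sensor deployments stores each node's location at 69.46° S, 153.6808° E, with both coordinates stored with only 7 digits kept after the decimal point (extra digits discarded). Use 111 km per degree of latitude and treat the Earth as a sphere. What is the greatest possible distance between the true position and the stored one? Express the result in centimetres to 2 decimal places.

Truncating at 7 decimal places can drop up to a full unit in the last place, so each coordinate may be off by as much as 1e-07°.
Latitude error → 1e-07 × 111000 = 0.0111 m along the meridian.
Longitude error → 1e-07 × 111000 × cos 69.46° = 1e-07 × 111000 × 0.3509 ≈ 0.00389456 m.
Combining orthogonally: (0.0111² + 0.00389456²)^½ ≈ 0.0117634 m.
That is 0.0117634 m = 1.1763 cm.

1.18 centimetres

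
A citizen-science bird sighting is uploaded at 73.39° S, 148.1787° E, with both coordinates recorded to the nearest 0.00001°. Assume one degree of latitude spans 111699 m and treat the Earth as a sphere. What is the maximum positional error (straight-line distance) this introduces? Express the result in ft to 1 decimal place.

1.9 ft

Rounding to 5 decimal places leaves each coordinate within ±5e-06° of the true value.
Latitude error → 5e-06 × 111699 = 0.558495 m along the meridian.
E–W at 73.39°: 5e-06° × 111699 × cos 73.39° = 5e-06 × 111699 × 0.2859 ≈ 0.159649 m.
Worst case both components are at the extreme and orthogonal: √(0.558495² + 0.159649²) ≈ 0.580865 m.
Converting: 0.580865 m × 3.2808 ft/m ≈ 1.9057 ft.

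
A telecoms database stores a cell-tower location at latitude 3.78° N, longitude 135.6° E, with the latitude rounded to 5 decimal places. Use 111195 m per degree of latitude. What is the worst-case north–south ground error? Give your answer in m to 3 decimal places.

Rounding to 5 decimal places leaves the latitude within ±5e-06° of the true value.
North–south distance: 5e-06° × 111195 m/° = 0.555975 m.

0.556 m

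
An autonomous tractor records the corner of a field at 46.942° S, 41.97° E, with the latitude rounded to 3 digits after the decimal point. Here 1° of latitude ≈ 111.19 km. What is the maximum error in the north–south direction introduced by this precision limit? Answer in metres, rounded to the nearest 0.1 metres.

55.6 metres

Rounding to 3 decimal places leaves the latitude within ±0.0005° of the true value.
Along the meridian that is 0.0005° × 111190 m/° = 55.595 m.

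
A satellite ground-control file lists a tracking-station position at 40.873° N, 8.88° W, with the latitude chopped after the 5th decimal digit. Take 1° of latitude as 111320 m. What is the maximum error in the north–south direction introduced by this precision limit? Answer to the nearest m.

1 m

Truncating at 5 decimal places can drop up to a full unit in the last place, so the latitude may be off by as much as 1e-05°.
So the N–S error is at most 1e-05 × 111320 = 1.1132 m.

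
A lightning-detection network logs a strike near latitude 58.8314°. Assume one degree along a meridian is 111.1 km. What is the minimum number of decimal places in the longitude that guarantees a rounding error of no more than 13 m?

4

At 58.8314° one degree of longitude covers 111100 × cos 58.8314° ≈ 111100 × 0.5176 ≈ 57500.7 m.
With N decimal places the half-ulp bound is 0.5·10⁻ᴺ°, or 0.5·10⁻ᴺ × 57500.7 m on the ground.
Setting 28750.4 × 10⁻ᴺ ≤ 13 gives 10ᴺ ≥ 2212, i.e. N ≥ 3.34.
At 3 places the error can reach 28.8 m, but 4 places keeps it to 2.88 m.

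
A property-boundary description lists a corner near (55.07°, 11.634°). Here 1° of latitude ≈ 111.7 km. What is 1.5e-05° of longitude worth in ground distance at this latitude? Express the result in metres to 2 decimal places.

0.96 metres

1.5e-05° of longitude at 55.07° is 1.5e-05 × 111700 × cos 55.07° ≈ 1.5e-05 × 63956.7 = 0.95935 m.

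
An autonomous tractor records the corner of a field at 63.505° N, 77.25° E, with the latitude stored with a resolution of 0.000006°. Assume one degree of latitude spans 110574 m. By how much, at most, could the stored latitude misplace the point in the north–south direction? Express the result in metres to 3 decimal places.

With a 0.000006° grid the true value lies within half a step, ±0.000006°/2 = ±3e-06°, of the stored one.
North–south distance: 3e-06° × 110574 m/° = 0.331722 m.

0.332 metres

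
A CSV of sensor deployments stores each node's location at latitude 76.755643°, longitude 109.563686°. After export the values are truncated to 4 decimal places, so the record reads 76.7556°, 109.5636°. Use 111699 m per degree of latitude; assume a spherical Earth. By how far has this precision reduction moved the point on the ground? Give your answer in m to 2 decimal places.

The latitude changed by +0.000043° and the longitude by +0.000086°.
N–S: 0.000043° × 111699 m/° = 4.80306 m.
East–west at this latitude: 0.000086° × 111699 × cos 76.7556° ≈ 0.000086 × 25590.8 = 2.20081 m.
Hypotenuse of the two orthogonal shifts: √(4.80306² + 2.20081²) = 5.28327 m.

5.28 m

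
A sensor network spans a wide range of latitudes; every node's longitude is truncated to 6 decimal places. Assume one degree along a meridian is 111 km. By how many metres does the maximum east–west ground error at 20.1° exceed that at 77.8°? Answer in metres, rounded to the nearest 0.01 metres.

Truncating at 6 decimal places can drop up to a full unit in the last place, so the longitude may be off by as much as 1e-06°.
At 20.1°: 1e-06° × 111000 × cos 20.1° = 1e-06 × 111000 × 0.9391 ≈ 0.10424 m.
At 77.8°: 1e-06° × 111000 × cos 77.8° = 1e-06 × 111000 × 0.2113 ≈ 0.023457 m.
Difference: 0.10424 − 0.023457 = 0.080782 m.

0.08 metres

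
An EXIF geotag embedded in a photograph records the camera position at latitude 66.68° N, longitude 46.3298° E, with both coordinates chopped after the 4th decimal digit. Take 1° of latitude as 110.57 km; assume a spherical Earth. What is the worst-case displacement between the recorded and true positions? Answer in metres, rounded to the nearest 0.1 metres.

Truncating at 4 decimal places can drop up to a full unit in the last place, so each coordinate may be off by as much as 0.0001°.
Latitude error → 0.0001 × 110570 = 11.057 m along the meridian.
E–W at 66.68°: 0.0001° × 110570 × cos 66.68° = 0.0001 × 110570 × 0.3959 ≈ 4.37709 m.
Combining orthogonally: (11.057² + 4.37709²)^½ ≈ 11.8919 m.

11.9 metres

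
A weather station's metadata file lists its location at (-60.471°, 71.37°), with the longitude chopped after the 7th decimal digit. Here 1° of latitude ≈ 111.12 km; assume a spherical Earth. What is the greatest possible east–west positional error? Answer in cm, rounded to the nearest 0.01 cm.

0.55 cm

Truncating at 7 decimal places can drop up to a full unit in the last place, so the longitude may be off by as much as 1e-07°.
At latitude 60.471° a degree of longitude spans 111120 m × cos 60.471° = 111120 × 0.4929 ≈ 54767.1 m.
Maximum E–W displacement: 1e-07 × 54767.1 = 0.00547671 m.
That is 0.00547671 m = 0.54767 cm.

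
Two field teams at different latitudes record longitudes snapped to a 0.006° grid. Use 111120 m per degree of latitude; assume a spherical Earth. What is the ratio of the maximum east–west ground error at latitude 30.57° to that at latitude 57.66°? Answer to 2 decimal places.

1.61

With a 0.006° grid the true value lies within half a step, ±0.006°/2 = ±0.003°, of the stored one.
Error at 30.57° = 0.003° × 111120 × cos 30.57° ≈ 333.36 × 0.8610 = 287.03 m.
At 57.66°: 0.003° × 111120 × cos 57.66° = 0.003 × 111120 × 0.5349 ≈ 178.33 m.
The ratio reduces to cos 30.57° / cos 57.66° = 0.8610/0.5349 ≈ 1.6095.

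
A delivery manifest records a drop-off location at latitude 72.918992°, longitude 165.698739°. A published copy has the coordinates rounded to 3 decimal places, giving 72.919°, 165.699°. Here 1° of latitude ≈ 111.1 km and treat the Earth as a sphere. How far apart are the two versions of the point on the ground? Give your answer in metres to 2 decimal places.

8.56 metres

The latitude changed by -0.000008° and the longitude by -0.000261°.
North–south shift: -0.000008 × 111100 = -0.8888 m.
E–W at 72.919°: -0.000261° × 111100 × cos 72.919° = -0.000261 × 111100 × 0.2937 ≈ -8.51713 m.
Distance: √(0.8888² + 8.51713²) ≈ 8.56338 m.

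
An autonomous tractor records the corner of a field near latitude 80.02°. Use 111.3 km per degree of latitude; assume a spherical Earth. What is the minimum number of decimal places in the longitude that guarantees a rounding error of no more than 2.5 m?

At 80.02° one degree of longitude covers 111300 × cos 80.02° ≈ 111300 × 0.1733 ≈ 19288.8 m.
With N decimal places the half-ulp bound is 0.5·10⁻ᴺ°, or 0.5·10⁻ᴺ × 19288.8 m on the ground.
Need 0.5 × 19288.8 × 10⁻ᴺ ≤ 2.5 → 10⁻ᴺ ≤ 2.592e-04, so N ≥ 3.59.
At 3 places the error can reach 9.64 m, but 4 places keeps it to 0.964 m.

4 decimal places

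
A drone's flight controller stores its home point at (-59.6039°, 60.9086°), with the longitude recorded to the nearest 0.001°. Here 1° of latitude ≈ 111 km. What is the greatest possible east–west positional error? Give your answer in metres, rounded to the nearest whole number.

28 metres

Rounding to 3 decimal places leaves the longitude within ±0.0005° of the true value.
One degree of longitude at 59.6039° is 111000 × cos 59.6039° ≈ 111000 × 0.5060 = 56163.2 m.
So at most 0.0005° × 56163.2 ≈ 28.0816 m east–west.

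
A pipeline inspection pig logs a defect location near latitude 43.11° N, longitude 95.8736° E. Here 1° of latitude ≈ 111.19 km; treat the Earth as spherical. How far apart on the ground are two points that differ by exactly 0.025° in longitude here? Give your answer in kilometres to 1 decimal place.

2.0 kilometres

At 43.11° a degree of longitude is 111190 × cos 43.11° ≈ 81173.5 m, so 0.025° corresponds to 2029.34 m.
That is 2029.34 m = 2.0293 km.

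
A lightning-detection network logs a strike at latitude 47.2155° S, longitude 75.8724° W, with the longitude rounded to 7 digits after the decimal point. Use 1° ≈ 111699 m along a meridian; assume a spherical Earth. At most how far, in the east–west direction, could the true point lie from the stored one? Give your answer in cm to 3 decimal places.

0.379 cm

Rounding to 7 decimal places leaves the longitude within ±5e-08° of the true value.
One degree of longitude at 47.2155° is 111699 × cos 47.2155° ≈ 111699 × 0.6792 = 75870.7 m.
East–west error: 5e-08° × 75870.7 m/° ≈ 0.00379354 m.
That is 0.00379354 m = 0.37935 cm.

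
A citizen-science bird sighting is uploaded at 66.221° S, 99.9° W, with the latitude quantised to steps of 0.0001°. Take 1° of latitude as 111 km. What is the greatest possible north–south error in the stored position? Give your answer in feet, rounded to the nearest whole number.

With a 0.0001° grid the true value lies within half a step, ±0.0001°/2 = ±5e-05°, of the stored one.
So the N–S error is at most 5e-05 × 111000 = 5.55 m.
In feet: 5.55 m ÷ 0.3048 ≈ 18.209 ft.

18 feet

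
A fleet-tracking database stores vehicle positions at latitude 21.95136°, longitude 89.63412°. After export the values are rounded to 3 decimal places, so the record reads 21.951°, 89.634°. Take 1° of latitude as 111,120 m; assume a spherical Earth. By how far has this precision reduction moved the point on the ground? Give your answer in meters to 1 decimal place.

Δlat = 21.95136 − 21.951 = +0.00036°; Δlon = 89.63412 − 89.634 = +0.00012°.
N–S: 0.00036° × 111120 m/° = 40.0032 m.
E–W at 21.951°: 0.00012° × 111120 × cos 21.951° = 0.00012 × 111120 × 0.9275 ≈ 12.3677 m.
Distance: √(40.0032² + 12.3677²) ≈ 41.8714 m.

41.9 meters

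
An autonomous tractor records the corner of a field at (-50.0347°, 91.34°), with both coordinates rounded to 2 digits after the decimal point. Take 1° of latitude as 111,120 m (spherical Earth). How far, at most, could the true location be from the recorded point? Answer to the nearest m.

Rounding to 2 decimal places leaves each coordinate within ±0.005° of the true value.
North–south component: 0.005° × 111120 = 555.6 m.
E–W at 50.0347°: 0.005° × 111120 × cos 50.0347° = 0.005 × 111120 × 0.6423 ≈ 356.875 m.
Worst case both components are at the extreme and orthogonal: √(555.6² + 356.875²) ≈ 660.342 m.

660 m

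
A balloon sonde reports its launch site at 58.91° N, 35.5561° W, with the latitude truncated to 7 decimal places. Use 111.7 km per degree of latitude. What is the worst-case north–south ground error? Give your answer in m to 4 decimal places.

Truncating at 7 decimal places can drop up to a full unit in the last place, so the latitude may be off by as much as 1e-07°.
Along the meridian that is 1e-07° × 111700 m/° = 0.01117 m.

0.0112 m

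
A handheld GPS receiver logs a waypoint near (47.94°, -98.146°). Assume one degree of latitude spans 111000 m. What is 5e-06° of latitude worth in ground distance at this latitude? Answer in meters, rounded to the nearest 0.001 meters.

5e-06° × 111000 m/° = 0.555 m.

0.555 meters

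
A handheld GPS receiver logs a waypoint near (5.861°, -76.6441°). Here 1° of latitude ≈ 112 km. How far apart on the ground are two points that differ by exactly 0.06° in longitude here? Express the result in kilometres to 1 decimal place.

0.06° of longitude at 5.861° is 0.06 × 112000 × cos 5.861° ≈ 0.06 × 111415 = 6684.87 m.
That is 6684.87 m = 6.6849 km.

6.7 kilometres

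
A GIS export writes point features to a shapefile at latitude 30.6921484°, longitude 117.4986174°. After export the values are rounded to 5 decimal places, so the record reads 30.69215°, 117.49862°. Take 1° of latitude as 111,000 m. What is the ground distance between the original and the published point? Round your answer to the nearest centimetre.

31 centimetres

Δlat = 30.6921484 − 30.69215 = -0.0000016°; Δlon = 117.4986174 − 117.49862 = -0.0000026°.
N–S: -0.0000016° × 111000 m/° = -0.1776 m.
East–west at this latitude: -0.0000026° × 111000 × cos 30.6922° ≈ -0.0000026 × 95451.4 = -0.248174 m.
Combined displacement = (0.1776² + 0.248174²)^½ ≈ 0.305175 m.
That is 0.305175 m = 30.518 cm.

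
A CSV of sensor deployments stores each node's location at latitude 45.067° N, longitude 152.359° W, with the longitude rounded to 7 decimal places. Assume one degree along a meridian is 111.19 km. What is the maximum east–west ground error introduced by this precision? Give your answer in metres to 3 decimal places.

Rounding to 7 decimal places leaves the longitude within ±5e-08° of the true value.
One degree of longitude at 45.067° is 111190 × cos 45.067° ≈ 111190 × 0.7063 = 78531.2 m.
So at most 5e-08° × 78531.2 ≈ 0.00392656 m east–west.

0.004 metres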